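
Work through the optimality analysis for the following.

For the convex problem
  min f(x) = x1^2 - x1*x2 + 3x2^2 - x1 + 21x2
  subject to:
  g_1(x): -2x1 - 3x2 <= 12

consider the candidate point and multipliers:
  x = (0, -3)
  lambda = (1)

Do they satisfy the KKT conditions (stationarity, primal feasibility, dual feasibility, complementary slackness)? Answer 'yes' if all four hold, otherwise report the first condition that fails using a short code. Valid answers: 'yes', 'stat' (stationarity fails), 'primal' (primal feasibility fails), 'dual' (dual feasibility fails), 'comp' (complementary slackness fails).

Gradient of f: grad f(x) = Q x + c = (2, 3)
Constraint values g_i(x) = a_i^T x - b_i:
  g_1((0, -3)) = -3
Stationarity residual: grad f(x) + sum_i lambda_i a_i = (0, 0)
  -> stationarity OK
Primal feasibility (all g_i <= 0): OK
Dual feasibility (all lambda_i >= 0): OK
Complementary slackness (lambda_i * g_i(x) = 0 for all i): FAILS

Verdict: the first failing condition is complementary_slackness -> comp.

comp


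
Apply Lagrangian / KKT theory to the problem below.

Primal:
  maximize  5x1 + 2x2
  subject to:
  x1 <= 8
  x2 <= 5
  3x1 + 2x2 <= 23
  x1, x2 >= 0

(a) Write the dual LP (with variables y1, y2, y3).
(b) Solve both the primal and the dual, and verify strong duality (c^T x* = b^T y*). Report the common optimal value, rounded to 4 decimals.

The standard primal-dual pair for 'max c^T x s.t. A x <= b, x >= 0' is:
  Dual:  min b^T y  s.t.  A^T y >= c,  y >= 0.

So the dual LP is:
  minimize  8y1 + 5y2 + 23y3
  subject to:
    y1 + 3y3 >= 5
    y2 + 2y3 >= 2
    y1, y2, y3 >= 0

Solving the primal: x* = (7.6667, 0).
  primal value c^T x* = 38.3333.
Solving the dual: y* = (0, 0, 1.6667).
  dual value b^T y* = 38.3333.
Strong duality: c^T x* = b^T y*. Confirmed.

38.3333


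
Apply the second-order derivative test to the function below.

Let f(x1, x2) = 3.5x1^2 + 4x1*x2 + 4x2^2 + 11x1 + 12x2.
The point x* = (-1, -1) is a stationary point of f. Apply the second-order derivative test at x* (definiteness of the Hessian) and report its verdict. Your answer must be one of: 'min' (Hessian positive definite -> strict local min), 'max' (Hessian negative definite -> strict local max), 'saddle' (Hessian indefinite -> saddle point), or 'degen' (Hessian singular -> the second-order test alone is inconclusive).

Compute the Hessian H = grad^2 f:
  H = [[7, 4], [4, 8]]
Verify stationarity: grad f(x*) = H x* + g = (0, 0).
Eigenvalues of H: 3.4689, 11.5311.
Both eigenvalues > 0, so H is positive definite -> x* is a strict local min.

min


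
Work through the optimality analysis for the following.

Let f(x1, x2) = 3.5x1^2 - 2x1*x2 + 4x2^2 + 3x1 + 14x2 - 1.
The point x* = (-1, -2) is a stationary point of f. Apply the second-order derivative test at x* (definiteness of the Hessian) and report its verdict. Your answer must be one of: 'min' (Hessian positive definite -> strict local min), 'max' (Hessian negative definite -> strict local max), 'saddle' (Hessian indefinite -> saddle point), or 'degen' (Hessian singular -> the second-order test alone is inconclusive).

Compute the Hessian H = grad^2 f:
  H = [[7, -2], [-2, 8]]
Verify stationarity: grad f(x*) = H x* + g = (0, 0).
Eigenvalues of H: 5.4384, 9.5616.
Both eigenvalues > 0, so H is positive definite -> x* is a strict local min.

min


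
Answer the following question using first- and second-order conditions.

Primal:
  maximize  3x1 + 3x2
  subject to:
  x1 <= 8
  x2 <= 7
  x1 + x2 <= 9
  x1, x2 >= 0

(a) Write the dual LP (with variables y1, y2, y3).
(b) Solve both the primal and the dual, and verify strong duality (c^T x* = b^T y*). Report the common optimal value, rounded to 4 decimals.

The standard primal-dual pair for 'max c^T x s.t. A x <= b, x >= 0' is:
  Dual:  min b^T y  s.t.  A^T y >= c,  y >= 0.

So the dual LP is:
  minimize  8y1 + 7y2 + 9y3
  subject to:
    y1 + y3 >= 3
    y2 + y3 >= 3
    y1, y2, y3 >= 0

Solving the primal: x* = (2, 7).
  primal value c^T x* = 27.
Solving the dual: y* = (0, 0, 3).
  dual value b^T y* = 27.
Strong duality: c^T x* = b^T y*. Confirmed.

27


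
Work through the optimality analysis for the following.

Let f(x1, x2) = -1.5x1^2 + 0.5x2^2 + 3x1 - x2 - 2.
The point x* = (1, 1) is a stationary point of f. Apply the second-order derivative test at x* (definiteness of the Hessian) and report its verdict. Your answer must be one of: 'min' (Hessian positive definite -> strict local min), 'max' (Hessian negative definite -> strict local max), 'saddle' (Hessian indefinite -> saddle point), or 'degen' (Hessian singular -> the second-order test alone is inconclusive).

Compute the Hessian H = grad^2 f:
  H = [[-3, 0], [0, 1]]
Verify stationarity: grad f(x*) = H x* + g = (0, 0).
Eigenvalues of H: -3, 1.
Eigenvalues have mixed signs, so H is indefinite -> x* is a saddle point.

saddle


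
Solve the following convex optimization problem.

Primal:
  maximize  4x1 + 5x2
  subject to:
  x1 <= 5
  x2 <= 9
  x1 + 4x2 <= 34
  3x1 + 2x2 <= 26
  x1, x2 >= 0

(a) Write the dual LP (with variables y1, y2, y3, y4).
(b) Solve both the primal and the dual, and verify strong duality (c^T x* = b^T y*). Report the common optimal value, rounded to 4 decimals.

The standard primal-dual pair for 'max c^T x s.t. A x <= b, x >= 0' is:
  Dual:  min b^T y  s.t.  A^T y >= c,  y >= 0.

So the dual LP is:
  minimize  5y1 + 9y2 + 34y3 + 26y4
  subject to:
    y1 + y3 + 3y4 >= 4
    y2 + 4y3 + 2y4 >= 5
    y1, y2, y3, y4 >= 0

Solving the primal: x* = (3.6, 7.6).
  primal value c^T x* = 52.4.
Solving the dual: y* = (0, 0, 0.7, 1.1).
  dual value b^T y* = 52.4.
Strong duality: c^T x* = b^T y*. Confirmed.

52.4


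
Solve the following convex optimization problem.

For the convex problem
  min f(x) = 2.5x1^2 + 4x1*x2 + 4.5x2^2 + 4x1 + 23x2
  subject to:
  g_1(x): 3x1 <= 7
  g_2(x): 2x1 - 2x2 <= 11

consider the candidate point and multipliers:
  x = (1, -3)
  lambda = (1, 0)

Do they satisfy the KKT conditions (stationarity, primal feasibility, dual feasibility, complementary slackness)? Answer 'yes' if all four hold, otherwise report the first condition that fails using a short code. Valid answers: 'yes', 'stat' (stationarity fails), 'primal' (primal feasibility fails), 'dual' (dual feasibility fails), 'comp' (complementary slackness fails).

Gradient of f: grad f(x) = Q x + c = (-3, 0)
Constraint values g_i(x) = a_i^T x - b_i:
  g_1((1, -3)) = -4
  g_2((1, -3)) = -3
Stationarity residual: grad f(x) + sum_i lambda_i a_i = (0, 0)
  -> stationarity OK
Primal feasibility (all g_i <= 0): OK
Dual feasibility (all lambda_i >= 0): OK
Complementary slackness (lambda_i * g_i(x) = 0 for all i): FAILS

Verdict: the first failing condition is complementary_slackness -> comp.

comp


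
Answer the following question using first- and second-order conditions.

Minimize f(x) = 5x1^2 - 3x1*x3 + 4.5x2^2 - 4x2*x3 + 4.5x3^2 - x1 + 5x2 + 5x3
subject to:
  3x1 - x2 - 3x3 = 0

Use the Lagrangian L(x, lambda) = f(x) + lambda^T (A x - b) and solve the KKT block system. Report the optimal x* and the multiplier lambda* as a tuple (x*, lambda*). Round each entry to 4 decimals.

Form the Lagrangian:
  L(x, lambda) = (1/2) x^T Q x + c^T x + lambda^T (A x - b)
Stationarity (grad_x L = 0): Q x + c + A^T lambda = 0.
Primal feasibility: A x = b.

This gives the KKT block system:
  [ Q   A^T ] [ x     ]   [-c ]
  [ A    0  ] [ lambda ] = [ b ]

Solving the linear system:
  x*      = (-0.5492, -0.5233, -0.3748)
  lambda* = (1.7893)
  f(x*)   = -1.9706

x* = (-0.5492, -0.5233, -0.3748), lambda* = (1.7893)


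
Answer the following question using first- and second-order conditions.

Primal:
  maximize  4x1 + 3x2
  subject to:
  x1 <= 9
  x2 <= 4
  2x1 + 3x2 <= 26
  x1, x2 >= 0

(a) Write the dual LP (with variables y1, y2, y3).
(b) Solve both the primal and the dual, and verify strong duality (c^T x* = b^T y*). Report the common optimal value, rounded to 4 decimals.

The standard primal-dual pair for 'max c^T x s.t. A x <= b, x >= 0' is:
  Dual:  min b^T y  s.t.  A^T y >= c,  y >= 0.

So the dual LP is:
  minimize  9y1 + 4y2 + 26y3
  subject to:
    y1 + 2y3 >= 4
    y2 + 3y3 >= 3
    y1, y2, y3 >= 0

Solving the primal: x* = (9, 2.6667).
  primal value c^T x* = 44.
Solving the dual: y* = (2, 0, 1).
  dual value b^T y* = 44.
Strong duality: c^T x* = b^T y*. Confirmed.

44


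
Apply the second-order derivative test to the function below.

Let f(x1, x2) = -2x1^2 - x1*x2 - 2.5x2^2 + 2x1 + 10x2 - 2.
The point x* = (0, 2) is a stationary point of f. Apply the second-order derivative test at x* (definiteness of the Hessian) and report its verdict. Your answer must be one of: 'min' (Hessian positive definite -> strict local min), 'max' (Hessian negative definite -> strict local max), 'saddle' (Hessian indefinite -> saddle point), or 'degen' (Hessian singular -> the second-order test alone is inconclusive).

Compute the Hessian H = grad^2 f:
  H = [[-4, -1], [-1, -5]]
Verify stationarity: grad f(x*) = H x* + g = (0, 0).
Eigenvalues of H: -5.618, -3.382.
Both eigenvalues < 0, so H is negative definite -> x* is a strict local max.

max


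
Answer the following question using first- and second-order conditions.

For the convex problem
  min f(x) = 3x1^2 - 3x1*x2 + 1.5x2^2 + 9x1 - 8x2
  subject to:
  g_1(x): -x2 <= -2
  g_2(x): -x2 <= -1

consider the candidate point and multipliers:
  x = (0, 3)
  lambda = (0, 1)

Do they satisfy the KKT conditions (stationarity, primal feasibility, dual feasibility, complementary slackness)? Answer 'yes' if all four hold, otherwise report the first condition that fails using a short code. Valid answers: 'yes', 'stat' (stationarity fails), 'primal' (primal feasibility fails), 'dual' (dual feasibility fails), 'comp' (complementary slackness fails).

Gradient of f: grad f(x) = Q x + c = (0, 1)
Constraint values g_i(x) = a_i^T x - b_i:
  g_1((0, 3)) = -1
  g_2((0, 3)) = -2
Stationarity residual: grad f(x) + sum_i lambda_i a_i = (0, 0)
  -> stationarity OK
Primal feasibility (all g_i <= 0): OK
Dual feasibility (all lambda_i >= 0): OK
Complementary slackness (lambda_i * g_i(x) = 0 for all i): FAILS

Verdict: the first failing condition is complementary_slackness -> comp.

comp


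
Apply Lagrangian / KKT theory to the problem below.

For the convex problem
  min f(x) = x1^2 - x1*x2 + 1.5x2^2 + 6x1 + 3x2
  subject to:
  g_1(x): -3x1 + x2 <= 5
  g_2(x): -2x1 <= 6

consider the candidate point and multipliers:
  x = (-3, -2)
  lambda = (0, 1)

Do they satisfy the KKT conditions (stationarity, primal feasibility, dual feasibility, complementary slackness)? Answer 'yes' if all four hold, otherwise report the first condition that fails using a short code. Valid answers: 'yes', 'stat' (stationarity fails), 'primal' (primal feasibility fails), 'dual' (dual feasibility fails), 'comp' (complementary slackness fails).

Gradient of f: grad f(x) = Q x + c = (2, 0)
Constraint values g_i(x) = a_i^T x - b_i:
  g_1((-3, -2)) = 2
  g_2((-3, -2)) = 0
Stationarity residual: grad f(x) + sum_i lambda_i a_i = (0, 0)
  -> stationarity OK
Primal feasibility (all g_i <= 0): FAILS
Dual feasibility (all lambda_i >= 0): OK
Complementary slackness (lambda_i * g_i(x) = 0 for all i): OK

Verdict: the first failing condition is primal_feasibility -> primal.

primal


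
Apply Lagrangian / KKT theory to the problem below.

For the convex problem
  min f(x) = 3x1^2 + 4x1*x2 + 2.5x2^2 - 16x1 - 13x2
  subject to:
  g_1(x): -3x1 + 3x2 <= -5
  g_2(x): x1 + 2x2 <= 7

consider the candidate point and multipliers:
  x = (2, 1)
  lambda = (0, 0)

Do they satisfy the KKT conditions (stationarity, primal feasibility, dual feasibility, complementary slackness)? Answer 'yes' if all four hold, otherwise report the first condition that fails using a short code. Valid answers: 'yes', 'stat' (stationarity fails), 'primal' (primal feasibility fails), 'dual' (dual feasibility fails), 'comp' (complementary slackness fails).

Gradient of f: grad f(x) = Q x + c = (0, 0)
Constraint values g_i(x) = a_i^T x - b_i:
  g_1((2, 1)) = 2
  g_2((2, 1)) = -3
Stationarity residual: grad f(x) + sum_i lambda_i a_i = (0, 0)
  -> stationarity OK
Primal feasibility (all g_i <= 0): FAILS
Dual feasibility (all lambda_i >= 0): OK
Complementary slackness (lambda_i * g_i(x) = 0 for all i): OK

Verdict: the first failing condition is primal_feasibility -> primal.

primal


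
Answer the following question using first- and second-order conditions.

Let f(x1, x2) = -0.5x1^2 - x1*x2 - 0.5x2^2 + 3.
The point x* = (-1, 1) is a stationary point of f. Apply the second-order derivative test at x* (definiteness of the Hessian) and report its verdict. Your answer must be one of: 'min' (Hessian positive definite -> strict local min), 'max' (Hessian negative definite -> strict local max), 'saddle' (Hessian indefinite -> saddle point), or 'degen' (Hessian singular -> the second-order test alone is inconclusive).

Compute the Hessian H = grad^2 f:
  H = [[-1, -1], [-1, -1]]
Verify stationarity: grad f(x*) = H x* + g = (0, 0).
Eigenvalues of H: -2, 0.
H has a zero eigenvalue (singular; negative semidefinite but not definite), so H is neither positive definite, negative definite, nor indefinite. The second-order test alone is inconclusive -> degen.
(Indeed, f is constant along the null direction of H through x*, so x* is not a strict local extremum.)

degen


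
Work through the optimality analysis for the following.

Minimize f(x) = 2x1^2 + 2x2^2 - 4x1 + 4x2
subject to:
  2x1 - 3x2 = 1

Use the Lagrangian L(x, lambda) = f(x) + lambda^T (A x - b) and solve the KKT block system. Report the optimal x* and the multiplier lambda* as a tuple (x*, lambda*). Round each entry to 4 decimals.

Form the Lagrangian:
  L(x, lambda) = (1/2) x^T Q x + c^T x + lambda^T (A x - b)
Stationarity (grad_x L = 0): Q x + c + A^T lambda = 0.
Primal feasibility: A x = b.

This gives the KKT block system:
  [ Q   A^T ] [ x     ]   [-c ]
  [ A    0  ] [ lambda ] = [ b ]

Solving the linear system:
  x*      = (0.3846, -0.0769)
  lambda* = (1.2308)
  f(x*)   = -1.5385

x* = (0.3846, -0.0769), lambda* = (1.2308)


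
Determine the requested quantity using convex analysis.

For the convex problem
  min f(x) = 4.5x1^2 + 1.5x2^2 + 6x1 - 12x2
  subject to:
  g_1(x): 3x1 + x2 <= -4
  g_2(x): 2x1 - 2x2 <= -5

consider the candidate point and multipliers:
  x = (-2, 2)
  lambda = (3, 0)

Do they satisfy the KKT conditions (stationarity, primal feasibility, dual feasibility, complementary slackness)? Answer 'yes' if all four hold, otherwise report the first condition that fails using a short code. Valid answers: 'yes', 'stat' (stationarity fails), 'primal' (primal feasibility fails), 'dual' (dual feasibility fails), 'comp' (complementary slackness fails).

Gradient of f: grad f(x) = Q x + c = (-12, -6)
Constraint values g_i(x) = a_i^T x - b_i:
  g_1((-2, 2)) = 0
  g_2((-2, 2)) = -3
Stationarity residual: grad f(x) + sum_i lambda_i a_i = (-3, -3)
  -> stationarity FAILS
Primal feasibility (all g_i <= 0): OK
Dual feasibility (all lambda_i >= 0): OK
Complementary slackness (lambda_i * g_i(x) = 0 for all i): OK

Verdict: the first failing condition is stationarity -> stat.

stat


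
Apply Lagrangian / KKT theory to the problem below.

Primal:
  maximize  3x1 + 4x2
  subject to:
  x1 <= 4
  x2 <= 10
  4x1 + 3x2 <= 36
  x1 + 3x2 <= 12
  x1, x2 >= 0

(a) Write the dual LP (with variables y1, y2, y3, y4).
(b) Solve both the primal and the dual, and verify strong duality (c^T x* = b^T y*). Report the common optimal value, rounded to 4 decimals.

The standard primal-dual pair for 'max c^T x s.t. A x <= b, x >= 0' is:
  Dual:  min b^T y  s.t.  A^T y >= c,  y >= 0.

So the dual LP is:
  minimize  4y1 + 10y2 + 36y3 + 12y4
  subject to:
    y1 + 4y3 + y4 >= 3
    y2 + 3y3 + 3y4 >= 4
    y1, y2, y3, y4 >= 0

Solving the primal: x* = (4, 2.6667).
  primal value c^T x* = 22.6667.
Solving the dual: y* = (1.6667, 0, 0, 1.3333).
  dual value b^T y* = 22.6667.
Strong duality: c^T x* = b^T y*. Confirmed.

22.6667


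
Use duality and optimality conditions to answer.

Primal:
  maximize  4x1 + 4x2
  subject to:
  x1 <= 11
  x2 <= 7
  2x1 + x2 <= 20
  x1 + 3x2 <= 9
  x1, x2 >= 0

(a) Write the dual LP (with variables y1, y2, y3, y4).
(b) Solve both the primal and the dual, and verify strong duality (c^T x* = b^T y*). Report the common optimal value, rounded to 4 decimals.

The standard primal-dual pair for 'max c^T x s.t. A x <= b, x >= 0' is:
  Dual:  min b^T y  s.t.  A^T y >= c,  y >= 0.

So the dual LP is:
  minimize  11y1 + 7y2 + 20y3 + 9y4
  subject to:
    y1 + 2y3 + y4 >= 4
    y2 + y3 + 3y4 >= 4
    y1, y2, y3, y4 >= 0

Solving the primal: x* = (9, 0).
  primal value c^T x* = 36.
Solving the dual: y* = (0, 0, 0, 4).
  dual value b^T y* = 36.
Strong duality: c^T x* = b^T y*. Confirmed.

36


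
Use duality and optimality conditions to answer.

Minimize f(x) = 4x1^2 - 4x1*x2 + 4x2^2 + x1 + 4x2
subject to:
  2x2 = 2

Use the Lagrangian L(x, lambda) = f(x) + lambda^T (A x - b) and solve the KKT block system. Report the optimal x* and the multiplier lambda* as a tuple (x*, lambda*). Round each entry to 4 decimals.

Form the Lagrangian:
  L(x, lambda) = (1/2) x^T Q x + c^T x + lambda^T (A x - b)
Stationarity (grad_x L = 0): Q x + c + A^T lambda = 0.
Primal feasibility: A x = b.

This gives the KKT block system:
  [ Q   A^T ] [ x     ]   [-c ]
  [ A    0  ] [ lambda ] = [ b ]

Solving the linear system:
  x*      = (0.375, 1)
  lambda* = (-5.25)
  f(x*)   = 7.4375

x* = (0.375, 1), lambda* = (-5.25)


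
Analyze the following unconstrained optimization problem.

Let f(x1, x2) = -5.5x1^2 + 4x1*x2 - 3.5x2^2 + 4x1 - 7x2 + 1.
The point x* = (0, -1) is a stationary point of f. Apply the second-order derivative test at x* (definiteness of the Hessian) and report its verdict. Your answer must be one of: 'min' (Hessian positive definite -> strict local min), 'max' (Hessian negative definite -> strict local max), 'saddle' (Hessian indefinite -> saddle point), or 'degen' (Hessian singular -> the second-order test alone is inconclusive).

Compute the Hessian H = grad^2 f:
  H = [[-11, 4], [4, -7]]
Verify stationarity: grad f(x*) = H x* + g = (0, 0).
Eigenvalues of H: -13.4721, -4.5279.
Both eigenvalues < 0, so H is negative definite -> x* is a strict local max.

max


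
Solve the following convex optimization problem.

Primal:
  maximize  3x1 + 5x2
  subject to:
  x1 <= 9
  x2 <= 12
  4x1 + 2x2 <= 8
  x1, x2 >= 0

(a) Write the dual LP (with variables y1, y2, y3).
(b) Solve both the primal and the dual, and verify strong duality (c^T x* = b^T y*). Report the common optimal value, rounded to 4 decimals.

The standard primal-dual pair for 'max c^T x s.t. A x <= b, x >= 0' is:
  Dual:  min b^T y  s.t.  A^T y >= c,  y >= 0.

So the dual LP is:
  minimize  9y1 + 12y2 + 8y3
  subject to:
    y1 + 4y3 >= 3
    y2 + 2y3 >= 5
    y1, y2, y3 >= 0

Solving the primal: x* = (0, 4).
  primal value c^T x* = 20.
Solving the dual: y* = (0, 0, 2.5).
  dual value b^T y* = 20.
Strong duality: c^T x* = b^T y*. Confirmed.

20


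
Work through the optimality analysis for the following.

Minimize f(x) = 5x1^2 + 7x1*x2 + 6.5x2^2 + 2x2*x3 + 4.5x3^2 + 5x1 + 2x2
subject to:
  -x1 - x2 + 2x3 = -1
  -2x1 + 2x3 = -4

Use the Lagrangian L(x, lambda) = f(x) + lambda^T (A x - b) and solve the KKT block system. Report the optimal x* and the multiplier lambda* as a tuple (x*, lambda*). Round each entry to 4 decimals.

Form the Lagrangian:
  L(x, lambda) = (1/2) x^T Q x + c^T x + lambda^T (A x - b)
Stationarity (grad_x L = 0): Q x + c + A^T lambda = 0.
Primal feasibility: A x = b.

This gives the KKT block system:
  [ Q   A^T ] [ x     ]   [-c ]
  [ A    0  ] [ lambda ] = [ b ]

Solving the linear system:
  x*      = (1.62, -1.38, -0.38)
  lambda* = (-5.36, 8.45)
  f(x*)   = 16.89

x* = (1.62, -1.38, -0.38), lambda* = (-5.36, 8.45)


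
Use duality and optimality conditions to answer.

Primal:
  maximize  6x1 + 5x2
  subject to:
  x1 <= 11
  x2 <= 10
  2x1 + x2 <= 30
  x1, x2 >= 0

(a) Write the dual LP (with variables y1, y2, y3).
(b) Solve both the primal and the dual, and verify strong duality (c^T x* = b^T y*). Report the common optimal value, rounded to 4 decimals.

The standard primal-dual pair for 'max c^T x s.t. A x <= b, x >= 0' is:
  Dual:  min b^T y  s.t.  A^T y >= c,  y >= 0.

So the dual LP is:
  minimize  11y1 + 10y2 + 30y3
  subject to:
    y1 + 2y3 >= 6
    y2 + y3 >= 5
    y1, y2, y3 >= 0

Solving the primal: x* = (10, 10).
  primal value c^T x* = 110.
Solving the dual: y* = (0, 2, 3).
  dual value b^T y* = 110.
Strong duality: c^T x* = b^T y*. Confirmed.

110


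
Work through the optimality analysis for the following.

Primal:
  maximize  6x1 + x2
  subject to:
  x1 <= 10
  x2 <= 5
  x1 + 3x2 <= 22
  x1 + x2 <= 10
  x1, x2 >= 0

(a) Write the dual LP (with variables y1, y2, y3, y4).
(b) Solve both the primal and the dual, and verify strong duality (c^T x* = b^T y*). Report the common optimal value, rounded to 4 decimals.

The standard primal-dual pair for 'max c^T x s.t. A x <= b, x >= 0' is:
  Dual:  min b^T y  s.t.  A^T y >= c,  y >= 0.

So the dual LP is:
  minimize  10y1 + 5y2 + 22y3 + 10y4
  subject to:
    y1 + y3 + y4 >= 6
    y2 + 3y3 + y4 >= 1
    y1, y2, y3, y4 >= 0

Solving the primal: x* = (10, 0).
  primal value c^T x* = 60.
Solving the dual: y* = (0, 0, 0, 6).
  dual value b^T y* = 60.
Strong duality: c^T x* = b^T y*. Confirmed.

60


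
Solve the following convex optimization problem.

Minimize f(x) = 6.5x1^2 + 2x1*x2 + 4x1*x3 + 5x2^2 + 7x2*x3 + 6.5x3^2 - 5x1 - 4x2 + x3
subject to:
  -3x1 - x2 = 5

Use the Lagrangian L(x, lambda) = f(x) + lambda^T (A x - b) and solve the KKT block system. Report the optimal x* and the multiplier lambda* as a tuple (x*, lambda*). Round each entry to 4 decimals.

Form the Lagrangian:
  L(x, lambda) = (1/2) x^T Q x + c^T x + lambda^T (A x - b)
Stationarity (grad_x L = 0): Q x + c + A^T lambda = 0.
Primal feasibility: A x = b.

This gives the KKT block system:
  [ Q   A^T ] [ x     ]   [-c ]
  [ A    0  ] [ lambda ] = [ b ]

Solving the linear system:
  x*      = (-1.4911, -0.5268, 0.6655)
  lambda* = (-7.5917)
  f(x*)   = 24.0934

x* = (-1.4911, -0.5268, 0.6655), lambda* = (-7.5917)


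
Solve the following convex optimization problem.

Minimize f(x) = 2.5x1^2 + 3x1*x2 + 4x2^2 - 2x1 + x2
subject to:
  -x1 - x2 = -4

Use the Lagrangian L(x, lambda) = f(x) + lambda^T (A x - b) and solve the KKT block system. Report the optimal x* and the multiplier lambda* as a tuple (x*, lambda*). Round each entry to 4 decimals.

Form the Lagrangian:
  L(x, lambda) = (1/2) x^T Q x + c^T x + lambda^T (A x - b)
Stationarity (grad_x L = 0): Q x + c + A^T lambda = 0.
Primal feasibility: A x = b.

This gives the KKT block system:
  [ Q   A^T ] [ x     ]   [-c ]
  [ A    0  ] [ lambda ] = [ b ]

Solving the linear system:
  x*      = (3.2857, 0.7143)
  lambda* = (16.5714)
  f(x*)   = 30.2143

x* = (3.2857, 0.7143), lambda* = (16.5714)


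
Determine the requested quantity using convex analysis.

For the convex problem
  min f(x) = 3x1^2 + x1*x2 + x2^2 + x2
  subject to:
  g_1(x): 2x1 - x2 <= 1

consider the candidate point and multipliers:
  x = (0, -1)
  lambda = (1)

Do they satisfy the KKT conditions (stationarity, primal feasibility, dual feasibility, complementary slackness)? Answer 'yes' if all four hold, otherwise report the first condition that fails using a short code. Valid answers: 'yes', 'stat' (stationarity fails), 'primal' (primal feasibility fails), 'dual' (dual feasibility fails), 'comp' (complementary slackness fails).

Gradient of f: grad f(x) = Q x + c = (-1, -1)
Constraint values g_i(x) = a_i^T x - b_i:
  g_1((0, -1)) = 0
Stationarity residual: grad f(x) + sum_i lambda_i a_i = (1, -2)
  -> stationarity FAILS
Primal feasibility (all g_i <= 0): OK
Dual feasibility (all lambda_i >= 0): OK
Complementary slackness (lambda_i * g_i(x) = 0 for all i): OK

Verdict: the first failing condition is stationarity -> stat.

stat


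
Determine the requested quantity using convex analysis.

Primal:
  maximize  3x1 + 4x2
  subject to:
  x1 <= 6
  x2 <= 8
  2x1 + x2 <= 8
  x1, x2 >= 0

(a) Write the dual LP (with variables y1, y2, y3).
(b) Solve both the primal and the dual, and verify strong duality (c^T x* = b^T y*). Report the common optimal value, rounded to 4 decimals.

The standard primal-dual pair for 'max c^T x s.t. A x <= b, x >= 0' is:
  Dual:  min b^T y  s.t.  A^T y >= c,  y >= 0.

So the dual LP is:
  minimize  6y1 + 8y2 + 8y3
  subject to:
    y1 + 2y3 >= 3
    y2 + y3 >= 4
    y1, y2, y3 >= 0

Solving the primal: x* = (0, 8).
  primal value c^T x* = 32.
Solving the dual: y* = (0, 2.5, 1.5).
  dual value b^T y* = 32.
Strong duality: c^T x* = b^T y*. Confirmed.

32


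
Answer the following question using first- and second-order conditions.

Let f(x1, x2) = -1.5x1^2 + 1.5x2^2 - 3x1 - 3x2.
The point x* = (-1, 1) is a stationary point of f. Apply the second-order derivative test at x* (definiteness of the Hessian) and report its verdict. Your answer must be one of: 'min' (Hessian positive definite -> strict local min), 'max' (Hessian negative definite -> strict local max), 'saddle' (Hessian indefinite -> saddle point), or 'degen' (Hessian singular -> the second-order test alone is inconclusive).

Compute the Hessian H = grad^2 f:
  H = [[-3, 0], [0, 3]]
Verify stationarity: grad f(x*) = H x* + g = (0, 0).
Eigenvalues of H: -3, 3.
Eigenvalues have mixed signs, so H is indefinite -> x* is a saddle point.

saddle


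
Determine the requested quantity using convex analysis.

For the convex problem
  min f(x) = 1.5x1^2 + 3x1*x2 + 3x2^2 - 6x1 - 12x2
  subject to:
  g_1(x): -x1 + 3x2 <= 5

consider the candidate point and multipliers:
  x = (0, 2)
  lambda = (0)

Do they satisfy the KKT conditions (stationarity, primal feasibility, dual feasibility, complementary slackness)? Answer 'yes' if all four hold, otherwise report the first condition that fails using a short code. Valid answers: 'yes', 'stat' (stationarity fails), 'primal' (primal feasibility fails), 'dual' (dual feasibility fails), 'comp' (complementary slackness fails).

Gradient of f: grad f(x) = Q x + c = (0, 0)
Constraint values g_i(x) = a_i^T x - b_i:
  g_1((0, 2)) = 1
Stationarity residual: grad f(x) + sum_i lambda_i a_i = (0, 0)
  -> stationarity OK
Primal feasibility (all g_i <= 0): FAILS
Dual feasibility (all lambda_i >= 0): OK
Complementary slackness (lambda_i * g_i(x) = 0 for all i): OK

Verdict: the first failing condition is primal_feasibility -> primal.

primal


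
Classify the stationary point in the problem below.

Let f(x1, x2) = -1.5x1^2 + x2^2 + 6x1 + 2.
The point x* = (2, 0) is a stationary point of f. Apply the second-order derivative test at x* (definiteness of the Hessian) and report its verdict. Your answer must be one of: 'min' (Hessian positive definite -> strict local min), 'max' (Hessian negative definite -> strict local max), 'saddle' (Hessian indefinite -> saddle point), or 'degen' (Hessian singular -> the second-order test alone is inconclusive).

Compute the Hessian H = grad^2 f:
  H = [[-3, 0], [0, 2]]
Verify stationarity: grad f(x*) = H x* + g = (0, 0).
Eigenvalues of H: -3, 2.
Eigenvalues have mixed signs, so H is indefinite -> x* is a saddle point.

saddle


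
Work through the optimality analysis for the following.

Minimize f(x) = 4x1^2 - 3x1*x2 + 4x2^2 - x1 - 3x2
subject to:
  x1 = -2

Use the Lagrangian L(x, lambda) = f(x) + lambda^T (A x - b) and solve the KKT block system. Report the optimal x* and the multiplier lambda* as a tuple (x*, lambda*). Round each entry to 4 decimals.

Form the Lagrangian:
  L(x, lambda) = (1/2) x^T Q x + c^T x + lambda^T (A x - b)
Stationarity (grad_x L = 0): Q x + c + A^T lambda = 0.
Primal feasibility: A x = b.

This gives the KKT block system:
  [ Q   A^T ] [ x     ]   [-c ]
  [ A    0  ] [ lambda ] = [ b ]

Solving the linear system:
  x*      = (-2, -0.375)
  lambda* = (15.875)
  f(x*)   = 17.4375

x* = (-2, -0.375), lambda* = (15.875)


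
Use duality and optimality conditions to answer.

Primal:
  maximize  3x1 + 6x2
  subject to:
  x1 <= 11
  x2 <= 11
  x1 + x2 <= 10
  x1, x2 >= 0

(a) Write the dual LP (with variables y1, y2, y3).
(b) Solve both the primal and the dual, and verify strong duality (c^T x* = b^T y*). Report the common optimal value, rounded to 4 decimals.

The standard primal-dual pair for 'max c^T x s.t. A x <= b, x >= 0' is:
  Dual:  min b^T y  s.t.  A^T y >= c,  y >= 0.

So the dual LP is:
  minimize  11y1 + 11y2 + 10y3
  subject to:
    y1 + y3 >= 3
    y2 + y3 >= 6
    y1, y2, y3 >= 0

Solving the primal: x* = (0, 10).
  primal value c^T x* = 60.
Solving the dual: y* = (0, 0, 6).
  dual value b^T y* = 60.
Strong duality: c^T x* = b^T y*. Confirmed.

60


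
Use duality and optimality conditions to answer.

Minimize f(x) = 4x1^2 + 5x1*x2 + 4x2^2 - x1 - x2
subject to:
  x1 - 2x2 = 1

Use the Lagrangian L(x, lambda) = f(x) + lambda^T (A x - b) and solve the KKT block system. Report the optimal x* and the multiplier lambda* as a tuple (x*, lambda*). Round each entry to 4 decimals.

Form the Lagrangian:
  L(x, lambda) = (1/2) x^T Q x + c^T x + lambda^T (A x - b)
Stationarity (grad_x L = 0): Q x + c + A^T lambda = 0.
Primal feasibility: A x = b.

This gives the KKT block system:
  [ Q   A^T ] [ x     ]   [-c ]
  [ A    0  ] [ lambda ] = [ b ]

Solving the linear system:
  x*      = (0.4, -0.3)
  lambda* = (-0.7)
  f(x*)   = 0.3

x* = (0.4, -0.3), lambda* = (-0.7)


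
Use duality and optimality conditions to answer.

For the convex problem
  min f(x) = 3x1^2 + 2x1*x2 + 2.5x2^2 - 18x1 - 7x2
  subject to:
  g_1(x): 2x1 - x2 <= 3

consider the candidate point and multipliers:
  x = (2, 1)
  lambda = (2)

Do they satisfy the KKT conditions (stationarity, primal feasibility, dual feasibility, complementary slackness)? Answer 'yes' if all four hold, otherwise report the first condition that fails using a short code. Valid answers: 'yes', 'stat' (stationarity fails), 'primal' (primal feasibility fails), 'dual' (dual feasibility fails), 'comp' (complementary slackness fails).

Gradient of f: grad f(x) = Q x + c = (-4, 2)
Constraint values g_i(x) = a_i^T x - b_i:
  g_1((2, 1)) = 0
Stationarity residual: grad f(x) + sum_i lambda_i a_i = (0, 0)
  -> stationarity OK
Primal feasibility (all g_i <= 0): OK
Dual feasibility (all lambda_i >= 0): OK
Complementary slackness (lambda_i * g_i(x) = 0 for all i): OK

Verdict: yes, KKT holds.

yes


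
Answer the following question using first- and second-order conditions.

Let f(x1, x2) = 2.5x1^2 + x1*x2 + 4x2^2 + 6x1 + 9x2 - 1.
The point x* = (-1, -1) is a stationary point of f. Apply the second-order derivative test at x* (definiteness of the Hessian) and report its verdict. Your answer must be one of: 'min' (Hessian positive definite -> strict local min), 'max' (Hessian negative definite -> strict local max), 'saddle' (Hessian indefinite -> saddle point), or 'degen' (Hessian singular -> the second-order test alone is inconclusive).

Compute the Hessian H = grad^2 f:
  H = [[5, 1], [1, 8]]
Verify stationarity: grad f(x*) = H x* + g = (0, 0).
Eigenvalues of H: 4.6972, 8.3028.
Both eigenvalues > 0, so H is positive definite -> x* is a strict local min.

min


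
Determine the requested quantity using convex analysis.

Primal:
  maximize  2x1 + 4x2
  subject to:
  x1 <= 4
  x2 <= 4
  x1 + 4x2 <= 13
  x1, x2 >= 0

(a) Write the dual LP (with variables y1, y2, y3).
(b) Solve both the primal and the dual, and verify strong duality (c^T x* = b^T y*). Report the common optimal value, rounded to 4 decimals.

The standard primal-dual pair for 'max c^T x s.t. A x <= b, x >= 0' is:
  Dual:  min b^T y  s.t.  A^T y >= c,  y >= 0.

So the dual LP is:
  minimize  4y1 + 4y2 + 13y3
  subject to:
    y1 + y3 >= 2
    y2 + 4y3 >= 4
    y1, y2, y3 >= 0

Solving the primal: x* = (4, 2.25).
  primal value c^T x* = 17.
Solving the dual: y* = (1, 0, 1).
  dual value b^T y* = 17.
Strong duality: c^T x* = b^T y*. Confirmed.

17


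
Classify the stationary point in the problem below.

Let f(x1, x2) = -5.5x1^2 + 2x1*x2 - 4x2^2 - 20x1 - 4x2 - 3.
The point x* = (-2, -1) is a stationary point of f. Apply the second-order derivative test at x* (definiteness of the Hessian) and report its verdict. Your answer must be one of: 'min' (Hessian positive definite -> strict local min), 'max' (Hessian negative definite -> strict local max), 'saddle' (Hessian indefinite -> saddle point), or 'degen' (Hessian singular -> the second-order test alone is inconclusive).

Compute the Hessian H = grad^2 f:
  H = [[-11, 2], [2, -8]]
Verify stationarity: grad f(x*) = H x* + g = (0, 0).
Eigenvalues of H: -12, -7.
Both eigenvalues < 0, so H is negative definite -> x* is a strict local max.

max


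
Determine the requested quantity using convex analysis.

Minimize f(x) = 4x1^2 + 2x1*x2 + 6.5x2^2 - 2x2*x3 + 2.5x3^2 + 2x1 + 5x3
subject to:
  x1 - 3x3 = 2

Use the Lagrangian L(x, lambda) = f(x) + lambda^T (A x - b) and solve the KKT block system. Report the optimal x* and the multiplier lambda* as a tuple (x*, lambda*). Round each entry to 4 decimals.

Form the Lagrangian:
  L(x, lambda) = (1/2) x^T Q x + c^T x + lambda^T (A x - b)
Stationarity (grad_x L = 0): Q x + c + A^T lambda = 0.
Primal feasibility: A x = b.

This gives the KKT block system:
  [ Q   A^T ] [ x     ]   [-c ]
  [ A    0  ] [ lambda ] = [ b ]

Solving the linear system:
  x*      = (-0.2873, -0.0731, -0.7624)
  lambda* = (0.4447)
  f(x*)   = -2.6381

x* = (-0.2873, -0.0731, -0.7624), lambda* = (0.4447)


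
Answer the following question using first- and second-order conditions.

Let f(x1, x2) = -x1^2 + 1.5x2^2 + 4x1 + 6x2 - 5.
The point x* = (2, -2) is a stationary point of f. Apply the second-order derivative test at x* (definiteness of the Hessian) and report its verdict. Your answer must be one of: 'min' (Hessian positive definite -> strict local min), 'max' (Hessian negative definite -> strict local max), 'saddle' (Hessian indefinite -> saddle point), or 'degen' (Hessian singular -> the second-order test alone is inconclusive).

Compute the Hessian H = grad^2 f:
  H = [[-2, 0], [0, 3]]
Verify stationarity: grad f(x*) = H x* + g = (0, 0).
Eigenvalues of H: -2, 3.
Eigenvalues have mixed signs, so H is indefinite -> x* is a saddle point.

saddle


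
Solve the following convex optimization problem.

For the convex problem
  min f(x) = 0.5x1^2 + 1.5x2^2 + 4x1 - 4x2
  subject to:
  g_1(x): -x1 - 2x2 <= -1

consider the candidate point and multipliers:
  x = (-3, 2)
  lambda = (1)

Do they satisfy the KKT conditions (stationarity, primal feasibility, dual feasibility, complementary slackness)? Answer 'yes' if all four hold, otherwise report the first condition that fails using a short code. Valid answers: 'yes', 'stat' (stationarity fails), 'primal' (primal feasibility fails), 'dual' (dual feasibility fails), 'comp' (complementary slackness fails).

Gradient of f: grad f(x) = Q x + c = (1, 2)
Constraint values g_i(x) = a_i^T x - b_i:
  g_1((-3, 2)) = 0
Stationarity residual: grad f(x) + sum_i lambda_i a_i = (0, 0)
  -> stationarity OK
Primal feasibility (all g_i <= 0): OK
Dual feasibility (all lambda_i >= 0): OK
Complementary slackness (lambda_i * g_i(x) = 0 for all i): OK

Verdict: yes, KKT holds.

yes


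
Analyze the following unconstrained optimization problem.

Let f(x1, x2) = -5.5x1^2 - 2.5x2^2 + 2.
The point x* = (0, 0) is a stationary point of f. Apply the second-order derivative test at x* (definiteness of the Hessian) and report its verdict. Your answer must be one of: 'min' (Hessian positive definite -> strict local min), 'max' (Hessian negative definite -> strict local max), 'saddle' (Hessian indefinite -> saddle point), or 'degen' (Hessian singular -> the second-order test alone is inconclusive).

Compute the Hessian H = grad^2 f:
  H = [[-11, 0], [0, -5]]
Verify stationarity: grad f(x*) = H x* + g = (0, 0).
Eigenvalues of H: -11, -5.
Both eigenvalues < 0, so H is negative definite -> x* is a strict local max.

max


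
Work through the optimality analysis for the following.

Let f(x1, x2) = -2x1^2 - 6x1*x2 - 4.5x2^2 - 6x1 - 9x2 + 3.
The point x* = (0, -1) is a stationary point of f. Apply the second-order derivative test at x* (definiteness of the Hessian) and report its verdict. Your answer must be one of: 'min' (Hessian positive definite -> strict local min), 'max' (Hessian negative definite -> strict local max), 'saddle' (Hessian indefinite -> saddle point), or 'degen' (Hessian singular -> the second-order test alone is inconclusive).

Compute the Hessian H = grad^2 f:
  H = [[-4, -6], [-6, -9]]
Verify stationarity: grad f(x*) = H x* + g = (0, 0).
Eigenvalues of H: -13, 0.
H has a zero eigenvalue (singular; negative semidefinite but not definite), so H is neither positive definite, negative definite, nor indefinite. The second-order test alone is inconclusive -> degen.
(Indeed, f is constant along the null direction of H through x*, so x* is not a strict local extremum.)

degen


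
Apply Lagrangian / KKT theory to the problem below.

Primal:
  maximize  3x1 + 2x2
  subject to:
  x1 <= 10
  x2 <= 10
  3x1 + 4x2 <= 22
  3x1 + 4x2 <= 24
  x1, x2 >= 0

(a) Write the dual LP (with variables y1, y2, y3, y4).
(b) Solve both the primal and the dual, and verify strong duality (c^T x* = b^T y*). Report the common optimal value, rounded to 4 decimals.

The standard primal-dual pair for 'max c^T x s.t. A x <= b, x >= 0' is:
  Dual:  min b^T y  s.t.  A^T y >= c,  y >= 0.

So the dual LP is:
  minimize  10y1 + 10y2 + 22y3 + 24y4
  subject to:
    y1 + 3y3 + 3y4 >= 3
    y2 + 4y3 + 4y4 >= 2
    y1, y2, y3, y4 >= 0

Solving the primal: x* = (7.3333, 0).
  primal value c^T x* = 22.
Solving the dual: y* = (0, 0, 1, 0).
  dual value b^T y* = 22.
Strong duality: c^T x* = b^T y*. Confirmed.

22


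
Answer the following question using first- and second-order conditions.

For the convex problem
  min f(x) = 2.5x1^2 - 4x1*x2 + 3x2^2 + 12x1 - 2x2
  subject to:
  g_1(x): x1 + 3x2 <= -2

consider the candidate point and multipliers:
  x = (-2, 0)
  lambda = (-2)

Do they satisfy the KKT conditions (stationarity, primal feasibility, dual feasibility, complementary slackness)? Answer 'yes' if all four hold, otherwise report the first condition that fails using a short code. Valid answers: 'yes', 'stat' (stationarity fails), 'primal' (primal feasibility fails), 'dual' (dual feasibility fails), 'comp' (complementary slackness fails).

Gradient of f: grad f(x) = Q x + c = (2, 6)
Constraint values g_i(x) = a_i^T x - b_i:
  g_1((-2, 0)) = 0
Stationarity residual: grad f(x) + sum_i lambda_i a_i = (0, 0)
  -> stationarity OK
Primal feasibility (all g_i <= 0): OK
Dual feasibility (all lambda_i >= 0): FAILS
Complementary slackness (lambda_i * g_i(x) = 0 for all i): OK

Verdict: the first failing condition is dual_feasibility -> dual.

dual


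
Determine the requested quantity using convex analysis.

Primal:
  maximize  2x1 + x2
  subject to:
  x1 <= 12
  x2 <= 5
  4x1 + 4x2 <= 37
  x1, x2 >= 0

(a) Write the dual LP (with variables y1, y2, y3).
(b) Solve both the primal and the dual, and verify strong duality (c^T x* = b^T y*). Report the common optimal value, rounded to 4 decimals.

The standard primal-dual pair for 'max c^T x s.t. A x <= b, x >= 0' is:
  Dual:  min b^T y  s.t.  A^T y >= c,  y >= 0.

So the dual LP is:
  minimize  12y1 + 5y2 + 37y3
  subject to:
    y1 + 4y3 >= 2
    y2 + 4y3 >= 1
    y1, y2, y3 >= 0

Solving the primal: x* = (9.25, 0).
  primal value c^T x* = 18.5.
Solving the dual: y* = (0, 0, 0.5).
  dual value b^T y* = 18.5.
Strong duality: c^T x* = b^T y*. Confirmed.

18.5


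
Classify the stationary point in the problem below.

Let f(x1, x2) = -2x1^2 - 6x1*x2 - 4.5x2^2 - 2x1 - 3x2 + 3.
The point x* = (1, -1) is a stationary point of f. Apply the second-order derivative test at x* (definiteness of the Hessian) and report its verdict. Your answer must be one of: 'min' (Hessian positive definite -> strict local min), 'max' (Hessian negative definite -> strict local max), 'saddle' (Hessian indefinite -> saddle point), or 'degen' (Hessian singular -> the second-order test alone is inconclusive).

Compute the Hessian H = grad^2 f:
  H = [[-4, -6], [-6, -9]]
Verify stationarity: grad f(x*) = H x* + g = (0, 0).
Eigenvalues of H: -13, 0.
H has a zero eigenvalue (singular; negative semidefinite but not definite), so H is neither positive definite, negative definite, nor indefinite. The second-order test alone is inconclusive -> degen.
(Indeed, f is constant along the null direction of H through x*, so x* is not a strict local extremum.)

degen
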